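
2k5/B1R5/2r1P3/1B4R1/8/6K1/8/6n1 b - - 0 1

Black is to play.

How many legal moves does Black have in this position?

3

Black to move; king on c8.
In check: yes, from the white rook on c7.
Legal moves: Kd8, Kxc7, Rxc7.
Count: 3.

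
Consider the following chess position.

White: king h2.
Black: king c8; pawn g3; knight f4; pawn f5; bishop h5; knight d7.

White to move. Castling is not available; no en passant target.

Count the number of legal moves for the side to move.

3

White to move; king on h2.
In check: yes, from the black pawn on g3.
Legal moves: Kxg3, Kh1, Kg1.
Count: 3.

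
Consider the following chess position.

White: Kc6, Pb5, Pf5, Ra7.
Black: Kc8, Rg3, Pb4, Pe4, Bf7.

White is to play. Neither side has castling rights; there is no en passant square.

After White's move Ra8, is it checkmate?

yes

After Ra8: black king on c8; in check: yes, from the white rook on a8.
King squares — b7: attacked by Kc6; c7: attacked by Kc6; d7: attacked by Kc6; b8: attacked by Ra8; d8: attacked by Ra8.
Black has no legal moves → checkmate.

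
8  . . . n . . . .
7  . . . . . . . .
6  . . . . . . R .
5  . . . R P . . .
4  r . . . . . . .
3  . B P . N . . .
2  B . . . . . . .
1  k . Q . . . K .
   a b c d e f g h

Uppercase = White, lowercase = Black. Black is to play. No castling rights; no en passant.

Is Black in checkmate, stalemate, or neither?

checkmate

Black to move; black king on a1.
In check: yes, from the white queen on c1.
King squares — b1: attacked by Qc1; a2: attacked by Bb3; b2: attacked by Qc1.
Legal moves for Black: none.
In check with no legal moves → checkmate.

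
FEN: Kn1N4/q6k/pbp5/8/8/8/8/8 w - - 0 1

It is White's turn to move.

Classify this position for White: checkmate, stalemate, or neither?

checkmate

White to move; white king on a8.
In check: yes, from the black queen on a7.
King squares — a7: attacked by Bb6; b7: attacked by Qa7; b8: attacked by Qa7.
Legal moves for White: none.
In check with no legal moves → checkmate.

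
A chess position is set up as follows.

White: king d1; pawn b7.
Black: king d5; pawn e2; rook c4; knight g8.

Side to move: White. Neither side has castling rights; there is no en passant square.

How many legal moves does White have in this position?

3

White to move; king on d1.
In check: yes, from the black pawn on e2.
Legal moves: Kxe2, Kd2, Ke1.
Count: 3.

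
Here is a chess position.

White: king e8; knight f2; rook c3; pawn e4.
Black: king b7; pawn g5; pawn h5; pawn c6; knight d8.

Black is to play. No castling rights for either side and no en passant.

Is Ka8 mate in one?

After Ka8: white king on e8; in check: no.
White is not in check, so this cannot be checkmate.

no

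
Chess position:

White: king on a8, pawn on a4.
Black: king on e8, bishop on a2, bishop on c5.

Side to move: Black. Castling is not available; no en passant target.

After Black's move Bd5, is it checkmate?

After Bd5: white king on a8; in check: yes, from the black bishop on d5.
White has 1 legal reply: Kb8.
In check but a legal move exists → not checkmate.

no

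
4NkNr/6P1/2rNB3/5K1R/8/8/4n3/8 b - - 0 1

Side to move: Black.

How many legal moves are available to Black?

0

Black to move; king on f8.
In check: yes, from the white pawn on g7.
Legal moves: none.
Count: 0.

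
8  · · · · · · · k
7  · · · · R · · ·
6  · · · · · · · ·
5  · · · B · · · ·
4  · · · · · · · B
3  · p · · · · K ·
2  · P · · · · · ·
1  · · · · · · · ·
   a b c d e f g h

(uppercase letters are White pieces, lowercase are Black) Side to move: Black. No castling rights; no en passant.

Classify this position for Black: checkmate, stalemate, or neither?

stalemate

Black to move; black king on h8.
In check: no.
King squares — g7: attacked by Re7; h7: attacked by Re7; g8: attacked by Bd5.
Legal moves for Black: none.
Not in check and no legal moves → stalemate.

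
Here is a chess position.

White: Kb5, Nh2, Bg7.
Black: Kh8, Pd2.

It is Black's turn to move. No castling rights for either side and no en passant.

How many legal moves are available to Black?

3

Black to move; king on h8.
In check: yes, from the white bishop on g7.
Legal moves: Kg8, Kh7, Kxg7.
Count: 3.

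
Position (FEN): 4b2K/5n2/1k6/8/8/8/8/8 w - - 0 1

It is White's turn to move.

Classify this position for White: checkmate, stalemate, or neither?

White to move; white king on h8.
In check: yes, from the black knight on f7.
Legal moves for White: Kg8, Kh7, Kg7.
White is in check but has 3 legal moves → neither.

neither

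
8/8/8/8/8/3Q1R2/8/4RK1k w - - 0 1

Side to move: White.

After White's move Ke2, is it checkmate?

no

After Ke2: black king on h1; in check: yes, from the white rook on e1.
Black has 2 legal replies: Kh2, Kg2.
In check but a legal move exists → not checkmate.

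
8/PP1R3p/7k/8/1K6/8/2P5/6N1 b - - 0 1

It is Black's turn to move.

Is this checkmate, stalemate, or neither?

neither

Black to move; black king on h6.
In check: no.
Legal moves for Black: Kg6, Kh5, Kg5.
Black has 3 legal moves and is not in check → neither.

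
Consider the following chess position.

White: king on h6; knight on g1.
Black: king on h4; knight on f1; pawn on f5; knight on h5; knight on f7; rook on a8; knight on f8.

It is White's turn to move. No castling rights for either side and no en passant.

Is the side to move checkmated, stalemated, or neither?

White to move; white king on h6.
In check: yes, from the black knight on f7.
King squares — g5: attacked by Kh4; h5: attacked by Kh4; g6: attacked by Nf8; g7: attacked by Nh5; h7: attacked by Nf8.
Legal moves for White: none.
In check with no legal moves → checkmate.

checkmate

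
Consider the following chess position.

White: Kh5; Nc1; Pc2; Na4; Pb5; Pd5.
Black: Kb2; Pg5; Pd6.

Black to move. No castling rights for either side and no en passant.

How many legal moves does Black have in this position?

Black to move; king on b2.
In check: yes, from the white knight on a4.
Legal moves: Ka3, Kxc2, Kxc1, Kb1, Ka1.
Count: 5.

5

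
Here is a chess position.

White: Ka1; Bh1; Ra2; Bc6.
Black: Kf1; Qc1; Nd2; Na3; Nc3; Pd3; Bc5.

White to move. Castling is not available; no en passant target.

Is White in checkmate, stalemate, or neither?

checkmate

White to move; white king on a1.
In check: yes, from the black queen on c1.
King squares — b1: attacked by Qc1; a2: own rook; b2: attacked by Qc1.
Legal moves for White: none.
In check with no legal moves → checkmate.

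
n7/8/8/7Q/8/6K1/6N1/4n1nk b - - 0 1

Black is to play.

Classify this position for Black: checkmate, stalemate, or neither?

Black to move; black king on h1.
In check: yes, from the white queen on h5.
Legal moves for Black: Nh3.
Black is in check but has 1 legal move → neither.

neither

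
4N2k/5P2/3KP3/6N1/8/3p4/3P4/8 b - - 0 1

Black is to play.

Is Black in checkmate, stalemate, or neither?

stalemate

Black to move; black king on h8.
In check: no.
King squares — g7: attacked by Ne8; h7: attacked by Ng5; g8: attacked by Pf7.
Legal moves for Black: none.
Not in check and no legal moves → stalemate.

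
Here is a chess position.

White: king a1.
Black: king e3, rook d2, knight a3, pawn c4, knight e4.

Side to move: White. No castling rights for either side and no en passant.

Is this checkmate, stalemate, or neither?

White to move; white king on a1.
In check: no.
King squares — b1: attacked by Na3; a2: attacked by Rd2; b2: attacked by Rd2.
Legal moves for White: none.
Not in check and no legal moves → stalemate.

stalemate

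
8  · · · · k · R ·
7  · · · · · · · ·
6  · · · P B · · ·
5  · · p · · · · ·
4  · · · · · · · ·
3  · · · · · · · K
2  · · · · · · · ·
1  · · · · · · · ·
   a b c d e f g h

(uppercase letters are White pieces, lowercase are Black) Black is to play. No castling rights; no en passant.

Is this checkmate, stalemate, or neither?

checkmate

Black to move; black king on e8.
In check: yes, from the white rook on g8.
King squares — d7: attacked by Be6; e7: attacked by Pd6; f7: attacked by Be6; d8: attacked by Rg8; f8: attacked by Rg8.
Legal moves for Black: none.
In check with no legal moves → checkmate.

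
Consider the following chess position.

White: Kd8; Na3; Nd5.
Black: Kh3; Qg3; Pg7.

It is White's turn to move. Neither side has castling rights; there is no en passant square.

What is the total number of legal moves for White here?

White to move; king on d8.
In check: no.
Legal moves: Ke8, Kc8, Ke7, Kd7, Ne7, Nc7, Nf6, Nb6, Nf4+, Nb4, Ne3, Nc3, Nb5, Nc4, Nc2, Nb1.
Count: 16.

16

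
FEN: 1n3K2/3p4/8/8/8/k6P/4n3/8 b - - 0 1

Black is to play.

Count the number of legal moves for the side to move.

15

Black to move; king on a3.
In check: no.
Legal moves: Nc6, Na6, Kb4, Ka4, Kb3, Kb2, Ka2, Nf4, Nd4, Ng3, Nc3, Ng1, Nc1, d6, d5.
Count: 15.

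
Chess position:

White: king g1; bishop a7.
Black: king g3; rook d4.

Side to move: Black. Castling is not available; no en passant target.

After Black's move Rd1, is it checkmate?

After Rd1: white king on g1; in check: yes, from the black rook on d1.
King squares — f1: attacked by Rd1; h1: attacked by Rd1; f2: attacked by Kg3; g2: attacked by Kg3; h2: attacked by Kg3.
White has no legal moves → checkmate.

yes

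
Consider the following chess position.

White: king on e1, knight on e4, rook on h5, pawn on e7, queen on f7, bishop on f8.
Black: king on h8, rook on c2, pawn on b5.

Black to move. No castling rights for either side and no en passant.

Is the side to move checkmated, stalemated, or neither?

Black to move; black king on h8.
In check: yes, from the white rook on h5.
King squares — g7: attacked by Qf7; h7: attacked by Rh5; g8: attacked by Qf7.
Legal moves for Black: none.
In check with no legal moves → checkmate.

checkmate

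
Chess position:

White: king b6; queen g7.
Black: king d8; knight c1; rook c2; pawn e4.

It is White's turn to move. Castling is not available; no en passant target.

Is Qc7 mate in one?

After Qc7: black king on d8; in check: yes, from the white queen on c7.
Black has 2 legal replies: Ke8, Rxc7.
In check but a legal move exists → not checkmate.

no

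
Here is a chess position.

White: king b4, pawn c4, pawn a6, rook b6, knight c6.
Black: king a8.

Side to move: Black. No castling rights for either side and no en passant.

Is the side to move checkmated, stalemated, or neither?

Black to move; black king on a8.
In check: no.
King squares — a7: attacked by Nc6; b7: attacked by Pa6; b8: attacked by Rb6.
Legal moves for Black: none.
Not in check and no legal moves → stalemate.

stalemate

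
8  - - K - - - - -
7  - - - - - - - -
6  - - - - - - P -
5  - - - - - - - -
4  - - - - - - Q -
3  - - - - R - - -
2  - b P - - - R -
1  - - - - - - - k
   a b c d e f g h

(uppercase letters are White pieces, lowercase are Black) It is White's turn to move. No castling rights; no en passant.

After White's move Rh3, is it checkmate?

yes

After Rh3: black king on h1; in check: yes, from the white rook on h3.
King squares — g1: attacked by Rg2; g2: attacked by Qg4; h2: attacked by Rg2.
Black has no legal moves → checkmate.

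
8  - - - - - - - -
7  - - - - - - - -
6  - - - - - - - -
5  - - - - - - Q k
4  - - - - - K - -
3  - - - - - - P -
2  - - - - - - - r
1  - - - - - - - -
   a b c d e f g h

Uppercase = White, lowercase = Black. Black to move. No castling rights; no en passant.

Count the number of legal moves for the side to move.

Black to move; king on h5.
In check: yes, from the white queen on g5.
Legal moves: none.
Count: 0.

0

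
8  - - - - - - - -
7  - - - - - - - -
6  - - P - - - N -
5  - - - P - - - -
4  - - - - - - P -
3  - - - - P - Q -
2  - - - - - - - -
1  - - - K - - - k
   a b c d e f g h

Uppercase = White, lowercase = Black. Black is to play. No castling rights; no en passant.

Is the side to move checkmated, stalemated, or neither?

Black to move; black king on h1.
In check: no.
King squares — g1: attacked by Qg3; g2: attacked by Qg3; h2: attacked by Qg3.
Legal moves for Black: none.
Not in check and no legal moves → stalemate.

stalemate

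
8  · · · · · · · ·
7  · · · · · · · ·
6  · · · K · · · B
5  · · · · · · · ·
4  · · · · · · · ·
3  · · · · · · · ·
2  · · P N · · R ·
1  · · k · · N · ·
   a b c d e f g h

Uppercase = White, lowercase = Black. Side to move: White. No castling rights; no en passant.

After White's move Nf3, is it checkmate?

no

After Nf3: black king on c1; in check: yes, from the white bishop on h6.
Black has 3 legal replies: Kb2, Kd1, Kb1.
In check but a legal move exists → not checkmate.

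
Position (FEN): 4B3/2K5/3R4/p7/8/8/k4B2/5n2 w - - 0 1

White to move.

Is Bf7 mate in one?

no

After Bf7: black king on a2; in check: yes, from the white bishop on f7.
Black has 4 legal replies: Ka3, Kb2, Kb1, Ka1.
In check but a legal move exists → not checkmate.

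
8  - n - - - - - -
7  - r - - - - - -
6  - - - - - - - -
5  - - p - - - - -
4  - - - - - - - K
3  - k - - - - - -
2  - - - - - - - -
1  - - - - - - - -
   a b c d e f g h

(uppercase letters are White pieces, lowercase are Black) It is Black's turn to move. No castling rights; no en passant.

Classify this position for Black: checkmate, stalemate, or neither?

neither

Black to move; black king on b3.
In check: no.
Legal moves for Black include: Nd7, Nc6, Na6, Rh7+, Rg7, Rf7, Re7, Rd7, Rc7, Ra7, Rb6, Rb5, Rb4+, Kc4, Kb4, Ka4, Kc3, Ka3, ... (list truncated; more exist).
Black has legal moves and is not in check → neither.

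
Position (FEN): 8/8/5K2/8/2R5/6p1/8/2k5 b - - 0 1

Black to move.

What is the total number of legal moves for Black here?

4

Black to move; king on c1.
In check: yes, from the white rook on c4.
Legal moves: Kd2, Kb2, Kd1, Kb1.
Count: 4.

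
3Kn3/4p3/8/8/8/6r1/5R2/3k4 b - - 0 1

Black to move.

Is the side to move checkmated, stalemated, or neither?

Black to move; black king on d1.
In check: no.
Legal moves for Black include: Ng7, Nc7, Nf6, Nd6, Rg8, Rg7, Rg6, Rg5, Rg4, Rh3, Rf3, Re3, Rd3+, Rc3, Rb3, Ra3, Rg2, Rg1, ... (list truncated; more exist).
Black has legal moves and is not in check → neither.

neither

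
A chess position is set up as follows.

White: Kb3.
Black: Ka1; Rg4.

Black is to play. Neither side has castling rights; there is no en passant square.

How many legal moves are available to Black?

Black to move; king on a1.
In check: no.
Legal moves: Rg8, Rg7, Rg6, Rg5, Rh4, Rf4, Re4, Rd4, Rc4, Rb4+, Ra4, Rg3+, Rg2, Rg1, Kb1.
Count: 15.

15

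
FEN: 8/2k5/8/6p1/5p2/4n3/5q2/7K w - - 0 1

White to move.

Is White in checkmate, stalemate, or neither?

stalemate

White to move; white king on h1.
In check: no.
King squares — g1: attacked by Qf2; g2: attacked by Qf2; h2: attacked by Qf2.
Legal moves for White: none.
Not in check and no legal moves → stalemate.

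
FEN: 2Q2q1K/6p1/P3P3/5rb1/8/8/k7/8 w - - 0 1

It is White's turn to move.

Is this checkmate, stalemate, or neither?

neither

White to move; white king on h8.
In check: yes, from the black queen on f8.
Legal moves for White: Kh7, Qxf8.
White is in check but has 2 legal moves → neither.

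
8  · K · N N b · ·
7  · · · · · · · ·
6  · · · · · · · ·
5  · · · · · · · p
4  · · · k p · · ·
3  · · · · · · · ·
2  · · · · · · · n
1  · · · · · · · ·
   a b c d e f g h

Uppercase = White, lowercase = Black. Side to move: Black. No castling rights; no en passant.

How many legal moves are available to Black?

19

Black to move; king on d4.
In check: no.
Legal moves: Bg7, Be7, Bh6, Bd6+, Bc5, Bb4, Ba3, Ke5, Kd5, Kc5, Kc4, Ke3, Kd3, Kc3, Ng4, Nf3, Nf1, h4, e3.
Count: 19.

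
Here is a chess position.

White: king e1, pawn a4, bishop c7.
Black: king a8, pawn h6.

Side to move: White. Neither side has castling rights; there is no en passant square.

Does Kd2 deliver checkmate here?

no

After Kd2: black king on a8; in check: no.
Black is not in check, so this cannot be checkmate.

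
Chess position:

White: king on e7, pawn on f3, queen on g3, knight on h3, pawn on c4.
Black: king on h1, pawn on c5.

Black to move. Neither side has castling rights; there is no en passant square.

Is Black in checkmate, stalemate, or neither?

stalemate

Black to move; black king on h1.
In check: no.
King squares — g1: attacked by Qg3; g2: attacked by Qg3; h2: attacked by Qg3.
Legal moves for Black: none.
Not in check and no legal moves → stalemate.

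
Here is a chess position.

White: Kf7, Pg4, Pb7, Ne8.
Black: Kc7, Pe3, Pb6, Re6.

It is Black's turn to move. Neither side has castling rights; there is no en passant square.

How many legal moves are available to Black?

6

Black to move; king on c7.
In check: yes, from the white knight on e8.
Legal moves: Kd8, Kb8, Kd7, Kxb7, Kc6, Rxe8.
Count: 6.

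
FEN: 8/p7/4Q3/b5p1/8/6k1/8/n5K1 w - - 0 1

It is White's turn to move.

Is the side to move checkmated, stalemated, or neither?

neither

White to move; white king on g1.
In check: no.
Legal moves for White include: Qg8, Qe8, Qc8, Qf7, Qe7, Qd7, Qh6, Qg6, Qf6, Qd6+, Qc6, Qb6, Qa6, Qf5, Qe5+, Qd5, Qg4+, Qe4, ... (list truncated; more exist).
White has legal moves and is not in check → neither.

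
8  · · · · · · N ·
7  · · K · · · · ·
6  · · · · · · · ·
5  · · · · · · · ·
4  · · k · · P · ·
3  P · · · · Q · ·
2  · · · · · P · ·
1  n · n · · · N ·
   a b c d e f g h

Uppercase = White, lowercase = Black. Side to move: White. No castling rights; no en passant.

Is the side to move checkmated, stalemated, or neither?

White to move; white king on c7.
In check: no.
Legal moves for White include: Ne7, Nh6, Nf6, Kd8, Kc8, Kb8, Kd7, Kb7, Kd6, Kc6, Kb6, Qa8, Qb7, Qc6+, Qh5, Qd5+, Qg4, Qe4+, ... (list truncated; more exist).
White has legal moves and is not in check → neither.

neither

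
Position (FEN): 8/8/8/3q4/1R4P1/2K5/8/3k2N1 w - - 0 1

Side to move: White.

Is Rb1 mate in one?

yes

After Rb1: black king on d1; in check: yes, from the white rook on b1.
King squares — c1: attacked by Rb1; e1: attacked by Rb1; c2: attacked by Kc3; d2: attacked by Kc3; e2: attacked by Ng1.
Black has no legal moves → checkmate.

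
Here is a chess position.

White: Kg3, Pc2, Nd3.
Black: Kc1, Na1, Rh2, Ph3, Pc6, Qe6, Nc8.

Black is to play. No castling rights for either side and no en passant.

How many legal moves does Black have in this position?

4

Black to move; king on c1.
In check: yes, from the white knight on d3.
Legal moves: Kd2, Kxc2, Kd1, Kb1.
Count: 4.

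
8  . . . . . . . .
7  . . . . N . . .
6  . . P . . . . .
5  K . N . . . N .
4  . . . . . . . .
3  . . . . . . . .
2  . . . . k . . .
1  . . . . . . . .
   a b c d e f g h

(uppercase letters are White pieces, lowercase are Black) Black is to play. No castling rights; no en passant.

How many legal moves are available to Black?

6

Black to move; king on e2.
In check: no.
Legal moves: Ke3, Kf2, Kd2, Kf1, Ke1, Kd1.
Count: 6.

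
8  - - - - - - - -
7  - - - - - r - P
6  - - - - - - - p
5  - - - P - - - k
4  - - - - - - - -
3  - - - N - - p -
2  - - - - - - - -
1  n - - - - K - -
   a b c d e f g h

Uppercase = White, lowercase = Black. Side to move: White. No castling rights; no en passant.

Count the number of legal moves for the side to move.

White to move; king on f1.
In check: yes, from the black rook on f7.
Legal moves: Kg2, Ke2, Kg1, Ke1, Nf4+, Nf2.
Count: 6.

6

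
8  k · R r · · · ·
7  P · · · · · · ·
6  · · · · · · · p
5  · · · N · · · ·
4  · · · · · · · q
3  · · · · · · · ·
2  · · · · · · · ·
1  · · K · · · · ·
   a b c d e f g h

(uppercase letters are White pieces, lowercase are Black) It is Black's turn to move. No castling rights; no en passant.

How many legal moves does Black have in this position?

3

Black to move; king on a8.
In check: yes, from the white rook on c8.
Legal moves: Kb7, Kxa7, Rxc8+.
Count: 3.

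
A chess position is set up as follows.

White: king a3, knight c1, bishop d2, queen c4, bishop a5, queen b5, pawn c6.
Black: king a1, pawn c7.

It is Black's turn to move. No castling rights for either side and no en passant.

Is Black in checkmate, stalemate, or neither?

stalemate

Black to move; black king on a1.
In check: no.
King squares — b1: attacked by Qb5; a2: attacked by Nc1; b2: attacked by Ka3.
Legal moves for Black: none.
Not in check and no legal moves → stalemate.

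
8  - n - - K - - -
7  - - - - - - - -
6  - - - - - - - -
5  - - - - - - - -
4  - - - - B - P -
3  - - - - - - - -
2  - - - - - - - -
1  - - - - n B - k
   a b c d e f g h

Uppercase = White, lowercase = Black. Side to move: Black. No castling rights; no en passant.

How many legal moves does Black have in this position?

Black to move; king on h1.
In check: yes, from the white bishop on e4.
Legal moves: Kh2, Kg1, Nf3, Ng2.
Count: 4.

4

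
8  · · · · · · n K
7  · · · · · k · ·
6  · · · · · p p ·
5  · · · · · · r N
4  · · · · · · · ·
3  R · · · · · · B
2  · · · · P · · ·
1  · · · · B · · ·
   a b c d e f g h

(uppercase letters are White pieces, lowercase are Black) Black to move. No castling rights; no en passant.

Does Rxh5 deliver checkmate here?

yes

After Rxh5: white king on h8; in check: yes, from the black rook on h5.
King squares — g7: attacked by Kf7; h7: attacked by Rh5; g8: attacked by Kf7.
White has no legal moves → checkmate.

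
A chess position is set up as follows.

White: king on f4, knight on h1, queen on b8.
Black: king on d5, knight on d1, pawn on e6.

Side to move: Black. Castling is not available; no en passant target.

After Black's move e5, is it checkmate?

no

After e5: white king on f4; in check: yes, from the black pawn on e5.
White has 6 legal replies: Kg5, Kf5, Kg4, Kg3, Kf3, Qxe5+.
In check but a legal move exists → not checkmate.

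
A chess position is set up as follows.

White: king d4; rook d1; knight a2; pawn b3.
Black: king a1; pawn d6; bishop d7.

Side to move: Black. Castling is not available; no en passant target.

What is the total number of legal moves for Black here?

Black to move; king on a1.
In check: yes, from the white rook on d1.
Legal moves: Kb2, Kxa2.
Count: 2.

2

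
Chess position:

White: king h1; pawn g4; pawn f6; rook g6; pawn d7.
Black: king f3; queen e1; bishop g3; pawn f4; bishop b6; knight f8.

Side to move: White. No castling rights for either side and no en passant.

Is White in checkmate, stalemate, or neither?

checkmate

White to move; white king on h1.
In check: yes, from the black queen on e1.
King squares — g1: attacked by Qe1; g2: attacked by Kf3; h2: attacked by Bg3.
Legal moves for White: none.
In check with no legal moves → checkmate.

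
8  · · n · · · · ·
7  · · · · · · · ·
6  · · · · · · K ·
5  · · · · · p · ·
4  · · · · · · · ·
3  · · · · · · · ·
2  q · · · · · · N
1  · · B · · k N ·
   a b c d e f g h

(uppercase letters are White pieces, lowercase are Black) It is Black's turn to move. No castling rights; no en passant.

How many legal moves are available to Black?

5

Black to move; king on f1.
In check: yes, from the white knight on h2.
Legal moves: Kg2, Kf2, Kxg1, Ke1, Qxh2.
Count: 5.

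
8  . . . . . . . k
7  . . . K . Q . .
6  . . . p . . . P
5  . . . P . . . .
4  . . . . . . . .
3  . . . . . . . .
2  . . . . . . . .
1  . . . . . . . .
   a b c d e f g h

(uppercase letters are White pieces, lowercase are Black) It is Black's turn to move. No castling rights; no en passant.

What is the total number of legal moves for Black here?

Black to move; king on h8.
In check: no.
Legal moves: none.
Count: 0.

0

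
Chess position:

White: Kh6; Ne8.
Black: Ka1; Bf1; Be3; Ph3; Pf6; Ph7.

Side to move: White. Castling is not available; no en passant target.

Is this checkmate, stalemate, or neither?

neither

White to move; white king on h6.
In check: yes, from the black bishop on e3.
Legal moves for White: Kxh7, Kg7, Kh5.
White is in check but has 3 legal moves → neither.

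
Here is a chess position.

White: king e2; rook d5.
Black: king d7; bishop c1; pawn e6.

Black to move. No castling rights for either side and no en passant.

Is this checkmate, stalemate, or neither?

Black to move; black king on d7.
In check: yes, from the white rook on d5.
Legal moves for Black: Ke8, Kc8, Ke7, Kc7, Kc6, exd5.
Black is in check but has 6 legal moves → neither.

neither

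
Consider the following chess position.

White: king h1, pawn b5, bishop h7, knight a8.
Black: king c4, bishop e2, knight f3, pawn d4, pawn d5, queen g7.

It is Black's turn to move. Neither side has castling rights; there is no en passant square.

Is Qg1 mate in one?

yes

After Qg1: white king on h1; in check: yes, from the black queen on g1.
King squares — g1: attacked by Nf3; g2: attacked by Qg1; h2: attacked by Qg1.
White has no legal moves → checkmate.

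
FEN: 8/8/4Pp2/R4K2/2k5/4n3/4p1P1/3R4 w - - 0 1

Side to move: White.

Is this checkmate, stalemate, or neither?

White to move; white king on f5.
In check: yes, from the black knight on e3.
King squares — e4: available; f4: available; g4: attacked by Ne3; e5: attacked by Pf6; g5: attacked by Pf6; e6: own pawn; f6: available; g6: available.
Legal moves for White: Kg6, Kxf6, Kf4, Ke4.
White is in check but has 4 legal moves → neither.

neither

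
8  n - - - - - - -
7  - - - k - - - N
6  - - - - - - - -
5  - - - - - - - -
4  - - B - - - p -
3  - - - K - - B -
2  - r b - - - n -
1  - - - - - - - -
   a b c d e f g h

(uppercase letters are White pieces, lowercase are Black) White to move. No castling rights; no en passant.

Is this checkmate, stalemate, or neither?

White to move; white king on d3.
In check: yes, from the black bishop on c2.
King squares — c2: attacked by Rb2; d2: available; e2: available; c3: available; e3: attacked by Ng2; c4: own bishop; d4: available; e4: attacked by Bc2.
Legal moves for White: Kd4, Kc3, Ke2, Kd2.
White is in check but has 4 legal moves → neither.

neither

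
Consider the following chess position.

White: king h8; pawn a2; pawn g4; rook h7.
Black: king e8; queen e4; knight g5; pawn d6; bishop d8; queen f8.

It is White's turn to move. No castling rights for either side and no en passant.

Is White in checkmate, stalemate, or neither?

checkmate

White to move; white king on h8.
In check: yes, from the black queen on f8.
King squares — g7: attacked by Qf8; h7: own rook; g8: attacked by Qf8.
Legal moves for White: none.
In check with no legal moves → checkmate.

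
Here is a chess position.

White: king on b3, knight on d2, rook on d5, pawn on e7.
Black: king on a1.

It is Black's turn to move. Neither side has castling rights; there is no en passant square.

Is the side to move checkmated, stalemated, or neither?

Black to move; black king on a1.
In check: no.
King squares — b1: attacked by Nd2; a2: attacked by Kb3; b2: attacked by Kb3.
Legal moves for Black: none.
Not in check and no legal moves → stalemate.

stalemate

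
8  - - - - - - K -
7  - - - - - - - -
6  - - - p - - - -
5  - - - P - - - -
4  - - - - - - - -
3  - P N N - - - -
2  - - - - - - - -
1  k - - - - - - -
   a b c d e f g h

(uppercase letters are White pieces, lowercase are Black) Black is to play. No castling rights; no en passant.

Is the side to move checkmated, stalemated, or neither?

stalemate

Black to move; black king on a1.
In check: no.
King squares — b1: attacked by Nc3; a2: attacked by Nc3; b2: attacked by Nd3.
Legal moves for Black: none.
Not in check and no legal moves → stalemate.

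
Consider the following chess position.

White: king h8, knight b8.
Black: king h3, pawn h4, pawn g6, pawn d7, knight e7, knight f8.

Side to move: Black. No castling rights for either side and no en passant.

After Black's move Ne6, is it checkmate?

After Ne6: white king on h8; in check: no.
White is not in check, so this cannot be checkmate.

no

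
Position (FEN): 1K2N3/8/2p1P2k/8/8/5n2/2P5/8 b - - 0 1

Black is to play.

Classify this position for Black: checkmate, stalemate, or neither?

Black to move; black king on h6.
In check: no.
Legal moves for Black: Kh7, Kg6, Kh5, Kg5, Ng5, Ne5, Nh4, Nd4, Nh2, Nd2, Ng1, Ne1, c5.
Black has 13 legal moves and is not in check → neither.

neither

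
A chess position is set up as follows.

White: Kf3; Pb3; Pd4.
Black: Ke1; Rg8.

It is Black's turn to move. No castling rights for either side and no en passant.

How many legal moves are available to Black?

Black to move; king on e1.
In check: no.
Legal moves: Rh8, Rf8+, Re8, Rd8, Rc8, Rb8, Ra8, Rg7, Rg6, Rg5, Rg4, Rg3+, Rg2, Rg1, Kd2, Kf1, Kd1.
Count: 17.

17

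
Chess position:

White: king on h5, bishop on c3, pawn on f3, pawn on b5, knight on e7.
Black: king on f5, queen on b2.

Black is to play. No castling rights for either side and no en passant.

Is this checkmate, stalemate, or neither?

Black to move; black king on f5.
In check: yes, from the white knight on e7.
Legal moves for Black: Ke6, Kf4.
Black is in check but has 2 legal moves → neither.

neither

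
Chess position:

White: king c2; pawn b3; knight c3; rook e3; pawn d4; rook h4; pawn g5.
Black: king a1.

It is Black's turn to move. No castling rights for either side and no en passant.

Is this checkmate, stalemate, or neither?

Black to move; black king on a1.
In check: no.
King squares — b1: attacked by Kc2; a2: attacked by Nc3; b2: attacked by Kc2.
Legal moves for Black: none.
Not in check and no legal moves → stalemate.

stalemate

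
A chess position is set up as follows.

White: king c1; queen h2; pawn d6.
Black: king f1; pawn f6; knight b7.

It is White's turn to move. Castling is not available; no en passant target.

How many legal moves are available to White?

24

White to move; king on c1.
In check: no.
Legal moves: Qh8, Qh7, Qh6, Qh5, Qe5, Qh4, Qf4+, Qh3+, Qg3, Qg2+, Qf2+, Qe2+, Qd2, Qc2, Qb2, Qa2, Qh1+, Qg1+, Kd2, Kc2, Kb2, Kd1, Kb1, d7.
Count: 24.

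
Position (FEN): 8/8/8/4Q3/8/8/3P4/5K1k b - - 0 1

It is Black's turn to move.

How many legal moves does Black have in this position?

0

Black to move; king on h1.
In check: no.
Legal moves: none.
Count: 0.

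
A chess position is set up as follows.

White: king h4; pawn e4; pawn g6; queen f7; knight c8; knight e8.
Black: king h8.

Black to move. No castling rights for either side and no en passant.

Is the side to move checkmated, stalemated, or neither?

stalemate

Black to move; black king on h8.
In check: no.
King squares — g7: attacked by Qf7; h7: attacked by Pg6; g8: attacked by Qf7.
Legal moves for Black: none.
Not in check and no legal moves → stalemate.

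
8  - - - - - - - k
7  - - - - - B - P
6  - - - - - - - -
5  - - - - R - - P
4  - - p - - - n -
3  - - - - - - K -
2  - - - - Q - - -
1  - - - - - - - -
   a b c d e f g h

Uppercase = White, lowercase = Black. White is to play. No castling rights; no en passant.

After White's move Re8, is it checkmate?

no

After Re8: black king on h8; in check: yes, from the white rook on e8.
Black has 2 legal replies: Kxh7, Kg7.
In check but a legal move exists → not checkmate.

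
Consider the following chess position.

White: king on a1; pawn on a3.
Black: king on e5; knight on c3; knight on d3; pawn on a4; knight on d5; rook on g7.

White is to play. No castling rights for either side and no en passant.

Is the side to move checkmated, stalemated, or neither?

stalemate

White to move; white king on a1.
In check: no.
King squares — b1: attacked by Nc3; a2: attacked by Nc3; b2: attacked by Nd3.
Legal moves for White: none.
Not in check and no legal moves → stalemate.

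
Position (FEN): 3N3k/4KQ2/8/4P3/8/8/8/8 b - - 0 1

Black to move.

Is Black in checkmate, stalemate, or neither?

Black to move; black king on h8.
In check: no.
King squares — g7: attacked by Qf7; h7: attacked by Qf7; g8: attacked by Qf7.
Legal moves for Black: none.
Not in check and no legal moves → stalemate.

stalemate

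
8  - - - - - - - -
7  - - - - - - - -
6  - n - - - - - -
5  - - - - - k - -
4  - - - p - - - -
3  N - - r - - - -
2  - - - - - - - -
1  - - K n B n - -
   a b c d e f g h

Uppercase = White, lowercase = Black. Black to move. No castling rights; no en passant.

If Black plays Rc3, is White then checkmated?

After Rc3: white king on c1; in check: yes, from the black rook on c3.
White has 4 legal replies: Kxd1, Kb1, Nc2, Bxc3.
In check but a legal move exists → not checkmate.

no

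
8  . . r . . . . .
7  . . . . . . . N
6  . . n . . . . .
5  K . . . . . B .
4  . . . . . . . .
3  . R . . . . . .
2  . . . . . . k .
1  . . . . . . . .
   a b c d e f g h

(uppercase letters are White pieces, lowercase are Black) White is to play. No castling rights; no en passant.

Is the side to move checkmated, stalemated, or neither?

neither

White to move; white king on a5.
In check: yes, from the black knight on c6.
King squares — a4: available; b4: attacked by Nc6; b5: available; a6: available; b6: available.
Legal moves for White: Kb6, Ka6, Kb5, Ka4.
White is in check but has 4 legal moves → neither.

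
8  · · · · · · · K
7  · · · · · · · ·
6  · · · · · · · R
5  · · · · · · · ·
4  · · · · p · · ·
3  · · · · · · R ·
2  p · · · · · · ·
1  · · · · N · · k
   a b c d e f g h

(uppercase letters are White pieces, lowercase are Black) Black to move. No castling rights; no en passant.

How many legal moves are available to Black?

0

Black to move; king on h1.
In check: yes, from the white rook on h6.
Legal moves: none.
Count: 0.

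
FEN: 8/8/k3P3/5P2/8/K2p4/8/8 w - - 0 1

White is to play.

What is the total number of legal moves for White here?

7

White to move; king on a3.
In check: no.
Legal moves: Kb4, Ka4, Kb3, Kb2, Ka2, e7, f6.
Count: 7.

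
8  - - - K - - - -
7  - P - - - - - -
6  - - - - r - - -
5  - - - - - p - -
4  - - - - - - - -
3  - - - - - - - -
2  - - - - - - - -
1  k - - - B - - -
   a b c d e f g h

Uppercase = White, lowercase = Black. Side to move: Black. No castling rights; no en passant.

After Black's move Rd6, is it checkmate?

no

After Rd6: white king on d8; in check: yes, from the black rook on d6.
White has 4 legal replies: Ke8, Kc8, Ke7, Kc7.
In check but a legal move exists → not checkmate.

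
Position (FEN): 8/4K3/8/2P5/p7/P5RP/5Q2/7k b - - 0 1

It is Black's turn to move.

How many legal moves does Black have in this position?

Black to move; king on h1.
In check: no.
Legal moves: none.
Count: 0.

0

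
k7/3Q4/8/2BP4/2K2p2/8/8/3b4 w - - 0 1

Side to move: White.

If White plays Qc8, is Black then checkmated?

yes

After Qc8: black king on a8; in check: yes, from the white queen on c8.
King squares — a7: attacked by Bc5; b7: attacked by Qc8; b8: attacked by Qc8.
Black has no legal moves → checkmate.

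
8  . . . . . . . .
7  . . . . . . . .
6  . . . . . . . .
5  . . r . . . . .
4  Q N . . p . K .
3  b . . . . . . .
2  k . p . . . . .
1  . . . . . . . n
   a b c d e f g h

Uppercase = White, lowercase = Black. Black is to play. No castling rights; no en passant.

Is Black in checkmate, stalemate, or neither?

Black to move; black king on a2.
In check: yes, from the white knight on b4.
King squares — a1: available; b1: available; b2: available; a3: own bishop; b3: attacked by Qa4.
Legal moves for Black: Kb2, Kb1, Ka1.
Black is in check but has 3 legal moves → neither.

neither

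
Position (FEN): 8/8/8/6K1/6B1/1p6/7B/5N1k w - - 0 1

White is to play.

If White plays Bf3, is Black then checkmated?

After Bf3: black king on h1; in check: yes, from the white bishop on f3.
King squares — g1: attacked by Bh2; g2: attacked by Bf3; h2: attacked by Nf1.
Black has no legal moves → checkmate.

yes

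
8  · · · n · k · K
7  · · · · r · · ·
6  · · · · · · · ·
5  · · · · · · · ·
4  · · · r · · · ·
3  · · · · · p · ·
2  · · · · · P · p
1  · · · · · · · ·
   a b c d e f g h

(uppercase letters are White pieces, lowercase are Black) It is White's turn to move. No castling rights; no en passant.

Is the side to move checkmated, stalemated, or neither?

stalemate

White to move; white king on h8.
In check: no.
King squares — g7: attacked by Re7; h7: attacked by Re7; g8: attacked by Kf8.
Legal moves for White: none.
Not in check and no legal moves → stalemate.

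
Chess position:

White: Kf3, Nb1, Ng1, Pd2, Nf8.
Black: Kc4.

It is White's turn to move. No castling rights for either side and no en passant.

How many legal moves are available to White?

White to move; king on f3.
In check: no.
Legal moves: Nh7, Nd7, Ng6, Ne6, Kg4, Kf4, Ke4, Kg3, Ke3, Kg2, Kf2, Ke2, Nh3, Ne2, Nc3, Na3+, d3+, d4.
Count: 18.

18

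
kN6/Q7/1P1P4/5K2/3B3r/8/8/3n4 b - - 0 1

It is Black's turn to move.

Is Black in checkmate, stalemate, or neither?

checkmate

Black to move; black king on a8.
In check: yes, from the white queen on a7.
King squares — a7: attacked by Pb6; b7: attacked by Qa7; b8: attacked by Qa7.
Legal moves for Black: none.
In check with no legal moves → checkmate.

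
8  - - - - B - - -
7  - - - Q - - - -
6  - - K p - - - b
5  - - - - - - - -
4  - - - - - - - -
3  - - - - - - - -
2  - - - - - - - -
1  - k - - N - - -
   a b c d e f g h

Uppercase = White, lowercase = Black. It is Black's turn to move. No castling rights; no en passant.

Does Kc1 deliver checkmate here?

no

After Kc1: white king on c6; in check: no.
White is not in check, so this cannot be checkmate.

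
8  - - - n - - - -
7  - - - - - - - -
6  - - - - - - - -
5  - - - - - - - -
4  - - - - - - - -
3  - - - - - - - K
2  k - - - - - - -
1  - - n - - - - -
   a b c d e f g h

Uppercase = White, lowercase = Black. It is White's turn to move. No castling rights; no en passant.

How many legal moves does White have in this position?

5

White to move; king on h3.
In check: no.
Legal moves: Kh4, Kg4, Kg3, Kh2, Kg2.
Count: 5.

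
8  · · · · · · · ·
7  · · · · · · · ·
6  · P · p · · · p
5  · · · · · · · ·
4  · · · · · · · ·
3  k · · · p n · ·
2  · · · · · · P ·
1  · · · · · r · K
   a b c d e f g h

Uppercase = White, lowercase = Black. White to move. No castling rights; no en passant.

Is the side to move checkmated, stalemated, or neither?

checkmate

White to move; white king on h1.
In check: yes, from the black rook on f1.
King squares — g1: attacked by Rf1; g2: own pawn; h2: attacked by Nf3.
Legal moves for White: none.
In check with no legal moves → checkmate.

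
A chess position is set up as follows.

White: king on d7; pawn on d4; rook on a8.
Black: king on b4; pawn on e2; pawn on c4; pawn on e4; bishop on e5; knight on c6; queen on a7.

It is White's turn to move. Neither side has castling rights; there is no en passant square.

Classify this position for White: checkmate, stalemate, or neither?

neither

White to move; white king on d7.
In check: yes, from the black queen on a7.
Legal moves for White: Ke8, Kc8, Ke6, Kxc6, Rxa7.
White is in check but has 5 legal moves → neither.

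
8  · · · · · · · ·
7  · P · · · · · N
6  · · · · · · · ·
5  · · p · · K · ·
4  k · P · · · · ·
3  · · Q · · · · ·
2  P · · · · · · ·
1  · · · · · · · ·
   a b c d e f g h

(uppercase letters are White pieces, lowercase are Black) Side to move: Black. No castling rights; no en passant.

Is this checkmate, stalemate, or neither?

Black to move; black king on a4.
In check: no.
King squares — a3: attacked by Qc3; b3: attacked by Pa2; b4: attacked by Qc3; a5: attacked by Qc3; b5: attacked by Pc4.
Legal moves for Black: none.
Not in check and no legal moves → stalemate.

stalemate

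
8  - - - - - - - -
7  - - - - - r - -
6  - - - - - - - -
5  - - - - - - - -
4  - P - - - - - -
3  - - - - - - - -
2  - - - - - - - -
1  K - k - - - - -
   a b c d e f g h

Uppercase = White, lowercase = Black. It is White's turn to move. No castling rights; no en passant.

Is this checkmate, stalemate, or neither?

White to move; white king on a1.
In check: no.
Legal moves for White: Ka2, b5.
White has 2 legal moves and is not in check → neither.

neither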